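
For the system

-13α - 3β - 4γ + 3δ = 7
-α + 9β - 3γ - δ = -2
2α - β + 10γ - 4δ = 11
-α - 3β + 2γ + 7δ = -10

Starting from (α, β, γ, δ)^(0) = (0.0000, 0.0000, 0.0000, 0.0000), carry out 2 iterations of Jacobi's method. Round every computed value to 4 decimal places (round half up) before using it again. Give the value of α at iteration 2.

Iteration 1:
  α = (7 - (-3)·0.0000 - (-4)·0.0000 - (3)·0.0000) / (-13) = -0.5385
  β = (-2 - (-1)·0.0000 - (-3)·0.0000 - (-1)·0.0000) / (9) = -0.2222
  γ = (11 - (2)·0.0000 - (-1)·0.0000 - (-4)·0.0000) / (10) = 1.1000
  δ = (-10 - (-1)·0.0000 - (-3)·0.0000 - (2)·0.0000) / (7) = -1.4286
Iteration 2:
  α = (7 - (-3)·-0.2222 - (-4)·1.1000 - (3)·-1.4286) / (-13) = -1.1553
  β = (-2 - (-1)·-0.5385 - (-3)·1.1000 - (-1)·-1.4286) / (9) = -0.0741
  γ = (11 - (2)·-0.5385 - (-1)·-0.2222 - (-4)·-1.4286) / (10) = 0.6140
  δ = (-10 - (-1)·-0.5385 - (-3)·-0.2222 - (2)·1.1000) / (7) = -1.9150

-1.1553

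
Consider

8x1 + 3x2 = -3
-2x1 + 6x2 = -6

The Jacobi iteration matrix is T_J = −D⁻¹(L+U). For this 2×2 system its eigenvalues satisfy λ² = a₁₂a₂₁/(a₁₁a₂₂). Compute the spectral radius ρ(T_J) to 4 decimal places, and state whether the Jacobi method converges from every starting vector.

a₁₂a₂₁/(a₁₁a₂₂) = (3)·(-2) / ((8)·(6)) = -0.125000
ρ = √|-0.125000| = √0.125000 = 0.3536
ρ < 1, so Jacobi converges

0.3536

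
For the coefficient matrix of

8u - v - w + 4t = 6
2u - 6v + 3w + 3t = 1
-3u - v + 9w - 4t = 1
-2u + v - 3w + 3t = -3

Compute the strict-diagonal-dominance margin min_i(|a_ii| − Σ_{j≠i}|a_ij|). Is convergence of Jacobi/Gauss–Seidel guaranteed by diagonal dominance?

row 1: |8| − (1+1+4) = 2
row 2: |-6| − (2+3+3) = -2
row 3: |9| − (3+1+4) = 1
row 4: |3| − (2+1+3) = -3
minimum over rows = -3 → not strictly diagonally dominant

-3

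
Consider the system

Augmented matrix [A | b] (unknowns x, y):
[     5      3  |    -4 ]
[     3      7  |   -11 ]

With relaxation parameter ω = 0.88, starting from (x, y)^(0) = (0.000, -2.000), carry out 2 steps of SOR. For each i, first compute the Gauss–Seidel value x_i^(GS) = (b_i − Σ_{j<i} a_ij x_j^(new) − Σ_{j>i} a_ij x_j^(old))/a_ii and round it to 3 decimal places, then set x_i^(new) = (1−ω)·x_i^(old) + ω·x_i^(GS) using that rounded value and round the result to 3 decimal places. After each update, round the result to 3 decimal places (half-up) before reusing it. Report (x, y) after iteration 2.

Iteration 1:
  x: GS value = (-4 - (3)·-2.000) / (5) = 0.400;  x ← (1−ω)·0.000 + ω·0.400 = 0.352
  y: GS value = (-11 - (3)·0.352) / (7) = -1.722;  y ← (1−ω)·-2.000 + ω·-1.722 = -1.755
Iteration 2:
  x: GS value = (-4 - (3)·-1.755) / (5) = 0.253;  x ← (1−ω)·0.352 + ω·0.253 = 0.265
  y: GS value = (-11 - (3)·0.265) / (7) = -1.685;  y ← (1−ω)·-1.755 + ω·-1.685 = -1.693

(0.265, -1.693)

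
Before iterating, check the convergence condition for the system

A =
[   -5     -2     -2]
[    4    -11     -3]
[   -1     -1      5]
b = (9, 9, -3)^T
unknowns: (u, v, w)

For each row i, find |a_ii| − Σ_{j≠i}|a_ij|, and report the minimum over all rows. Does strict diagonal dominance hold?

row 1: |-5| − (2+2) = 1
row 2: |-11| − (4+3) = 4
row 3: |5| − (1+1) = 3
minimum over rows = 1 → strictly diagonally dominant (convergence guaranteed)

1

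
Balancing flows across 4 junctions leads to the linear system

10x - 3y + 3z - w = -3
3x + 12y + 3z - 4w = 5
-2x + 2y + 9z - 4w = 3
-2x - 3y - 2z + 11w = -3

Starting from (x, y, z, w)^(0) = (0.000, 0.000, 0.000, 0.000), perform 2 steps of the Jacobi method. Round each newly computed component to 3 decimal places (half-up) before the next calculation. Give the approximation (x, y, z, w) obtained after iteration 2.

(-0.302, 0.317, 0.053, -0.153)

Iteration 1:
  x = (-3 - (-3)·0.000 - (3)·0.000 - (-1)·0.000) / (10) = -0.300
  y = (5 - (3)·0.000 - (3)·0.000 - (-4)·0.000) / (12) = 0.417
  z = (3 - (-2)·0.000 - (2)·0.000 - (-4)·0.000) / (9) = 0.333
  w = (-3 - (-2)·0.000 - (-3)·0.000 - (-2)·0.000) / (11) = -0.273
Iteration 2:
  x = (-3 - (-3)·0.417 - (3)·0.333 - (-1)·-0.273) / (10) = -0.302
  y = (5 - (3)·-0.300 - (3)·0.333 - (-4)·-0.273) / (12) = 0.317
  z = (3 - (-2)·-0.300 - (2)·0.417 - (-4)·-0.273) / (9) = 0.053
  w = (-3 - (-2)·-0.300 - (-3)·0.417 - (-2)·0.333) / (11) = -0.153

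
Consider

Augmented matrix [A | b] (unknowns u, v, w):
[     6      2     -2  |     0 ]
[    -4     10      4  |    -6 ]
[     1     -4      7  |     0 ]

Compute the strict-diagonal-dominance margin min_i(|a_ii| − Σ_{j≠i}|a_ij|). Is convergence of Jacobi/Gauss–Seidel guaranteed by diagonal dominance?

2

row 1: |6| − (2+2) = 2
row 2: |10| − (4+4) = 2
row 3: |7| − (1+4) = 2
minimum over rows = 2 → strictly diagonally dominant (convergence guaranteed)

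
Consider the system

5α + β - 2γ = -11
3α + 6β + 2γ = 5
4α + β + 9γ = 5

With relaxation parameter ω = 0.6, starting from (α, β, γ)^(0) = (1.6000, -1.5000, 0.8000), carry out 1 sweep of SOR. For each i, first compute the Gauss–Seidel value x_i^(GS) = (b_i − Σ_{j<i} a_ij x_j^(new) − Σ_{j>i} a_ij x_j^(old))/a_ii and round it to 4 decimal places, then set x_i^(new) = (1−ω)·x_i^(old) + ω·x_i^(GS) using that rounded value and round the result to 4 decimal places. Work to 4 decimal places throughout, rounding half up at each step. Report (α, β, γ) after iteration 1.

(-0.3080, -0.1676, 0.7467)

Iteration 1:
  α: GS value = (-11 - (1)·-1.5000 - (-2)·0.8000) / (5) = -1.5800;  α ← (1−ω)·1.6000 + ω·-1.5800 = -0.3080
  β: GS value = (5 - (3)·-0.3080 - (2)·0.8000) / (6) = 0.7207;  β ← (1−ω)·-1.5000 + ω·0.7207 = -0.1676
  γ: GS value = (5 - (4)·-0.3080 - (1)·-0.1676) / (9) = 0.7111;  γ ← (1−ω)·0.8000 + ω·0.7111 = 0.7467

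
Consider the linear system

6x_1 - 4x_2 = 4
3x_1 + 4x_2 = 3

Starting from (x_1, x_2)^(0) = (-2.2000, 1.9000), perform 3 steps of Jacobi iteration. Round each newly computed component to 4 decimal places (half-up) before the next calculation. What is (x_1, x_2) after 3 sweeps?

Iteration 1:
  x_1 = (4 - (-4)·1.9000) / (6) = 1.9333
  x_2 = (3 - (3)·-2.2000) / (4) = 2.4000
Iteration 2:
  x_1 = (4 - (-4)·2.4000) / (6) = 2.2667
  x_2 = (3 - (3)·1.9333) / (4) = -0.7000
Iteration 3:
  x_1 = (4 - (-4)·-0.7000) / (6) = 0.2000
  x_2 = (3 - (3)·2.2667) / (4) = -0.9500

(0.2000, -0.9500)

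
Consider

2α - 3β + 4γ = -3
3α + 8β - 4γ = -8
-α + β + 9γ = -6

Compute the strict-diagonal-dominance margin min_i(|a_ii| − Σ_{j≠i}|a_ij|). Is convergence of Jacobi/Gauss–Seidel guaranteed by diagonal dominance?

-5

row 1: |2| − (3+4) = -5
row 2: |8| − (3+4) = 1
row 3: |9| − (1+1) = 7
minimum over rows = -5 → not strictly diagonally dominant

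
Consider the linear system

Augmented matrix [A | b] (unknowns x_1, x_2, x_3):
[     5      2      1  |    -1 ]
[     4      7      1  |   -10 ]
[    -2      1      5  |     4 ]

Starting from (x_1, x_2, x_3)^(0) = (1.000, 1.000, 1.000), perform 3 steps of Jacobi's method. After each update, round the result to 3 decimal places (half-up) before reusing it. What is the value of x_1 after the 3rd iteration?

Iteration 1:
  x_1 = (-1 - (2)·1.000 - (1)·1.000) / (5) = -0.800
  x_2 = (-10 - (4)·1.000 - (1)·1.000) / (7) = -2.143
  x_3 = (4 - (-2)·1.000 - (1)·1.000) / (5) = 1.000
Iteration 2:
  x_1 = (-1 - (2)·-2.143 - (1)·1.000) / (5) = 0.457
  x_2 = (-10 - (4)·-0.800 - (1)·1.000) / (7) = -1.114
  x_3 = (4 - (-2)·-0.800 - (1)·-2.143) / (5) = 0.909
Iteration 3:
  x_1 = (-1 - (2)·-1.114 - (1)·0.909) / (5) = 0.064
  x_2 = (-10 - (4)·0.457 - (1)·0.909) / (7) = -1.820
  x_3 = (4 - (-2)·0.457 - (1)·-1.114) / (5) = 1.206

0.064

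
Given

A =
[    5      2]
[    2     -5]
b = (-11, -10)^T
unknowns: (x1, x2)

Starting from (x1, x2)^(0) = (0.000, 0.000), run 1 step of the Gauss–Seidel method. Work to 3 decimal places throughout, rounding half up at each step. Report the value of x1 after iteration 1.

-2.200

Iteration 1:
  x1 = (-11 - (2)·0.000) / (5) = -2.200
  x2 = (-10 - (2)·-2.200) / (-5) = 1.120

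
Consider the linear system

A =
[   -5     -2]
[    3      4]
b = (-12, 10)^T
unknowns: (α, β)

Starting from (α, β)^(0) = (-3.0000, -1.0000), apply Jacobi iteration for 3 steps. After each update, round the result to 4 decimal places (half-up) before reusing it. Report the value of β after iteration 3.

2.1250

Iteration 1:
  α = (-12 - (-2)·-1.0000) / (-5) = 2.8000
  β = (10 - (3)·-3.0000) / (4) = 4.7500
Iteration 2:
  α = (-12 - (-2)·4.7500) / (-5) = 0.5000
  β = (10 - (3)·2.8000) / (4) = 0.4000
Iteration 3:
  α = (-12 - (-2)·0.4000) / (-5) = 2.2400
  β = (10 - (3)·0.5000) / (4) = 2.1250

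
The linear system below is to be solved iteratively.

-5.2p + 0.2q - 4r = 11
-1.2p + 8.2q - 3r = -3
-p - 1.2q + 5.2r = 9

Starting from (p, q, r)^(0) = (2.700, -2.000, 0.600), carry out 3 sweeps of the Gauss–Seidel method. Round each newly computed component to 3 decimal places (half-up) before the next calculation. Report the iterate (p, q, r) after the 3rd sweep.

Iteration 1:
  p = (11 - (0.2)·-2.000 - (-4)·0.600) / (-5.2) = -2.654
  q = (-3 - (-1.2)·-2.654 - (-3)·0.600) / (8.2) = -0.535
  r = (9 - (-1)·-2.654 - (-1.2)·-0.535) / (5.2) = 1.097
Iteration 2:
  p = (11 - (0.2)·-0.535 - (-4)·1.097) / (-5.2) = -2.980
  q = (-3 - (-1.2)·-2.980 - (-3)·1.097) / (8.2) = -0.401
  r = (9 - (-1)·-2.980 - (-1.2)·-0.401) / (5.2) = 1.065
Iteration 3:
  p = (11 - (0.2)·-0.401 - (-4)·1.065) / (-5.2) = -2.950
  q = (-3 - (-1.2)·-2.950 - (-3)·1.065) / (8.2) = -0.408
  r = (9 - (-1)·-2.950 - (-1.2)·-0.408) / (5.2) = 1.069

(-2.950, -0.408, 1.069)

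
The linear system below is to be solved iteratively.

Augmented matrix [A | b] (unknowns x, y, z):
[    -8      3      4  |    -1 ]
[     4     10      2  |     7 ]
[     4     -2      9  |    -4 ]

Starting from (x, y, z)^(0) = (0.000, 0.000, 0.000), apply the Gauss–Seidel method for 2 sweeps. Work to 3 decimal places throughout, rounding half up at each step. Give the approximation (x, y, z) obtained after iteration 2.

(0.191, 0.695, -0.375)

Iteration 1:
  x = (-1 - (3)·0.000 - (4)·0.000) / (-8) = 0.125
  y = (7 - (4)·0.125 - (2)·0.000) / (10) = 0.650
  z = (-4 - (4)·0.125 - (-2)·0.650) / (9) = -0.356
Iteration 2:
  x = (-1 - (3)·0.650 - (4)·-0.356) / (-8) = 0.191
  y = (7 - (4)·0.191 - (2)·-0.356) / (10) = 0.695
  z = (-4 - (4)·0.191 - (-2)·0.695) / (9) = -0.375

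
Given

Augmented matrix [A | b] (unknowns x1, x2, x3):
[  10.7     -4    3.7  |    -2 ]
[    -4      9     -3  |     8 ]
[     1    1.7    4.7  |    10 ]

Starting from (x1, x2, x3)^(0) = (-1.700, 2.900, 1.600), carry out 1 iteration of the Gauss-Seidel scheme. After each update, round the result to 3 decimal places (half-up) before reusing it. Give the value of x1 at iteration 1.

Iteration 1:
  x1 = (-2 - (-4)·2.900 - (3.7)·1.600) / (10.7) = 0.344
  x2 = (8 - (-4)·0.344 - (-3)·1.600) / (9) = 1.575
  x3 = (10 - (1)·0.344 - (1.7)·1.575) / (4.7) = 1.485

0.344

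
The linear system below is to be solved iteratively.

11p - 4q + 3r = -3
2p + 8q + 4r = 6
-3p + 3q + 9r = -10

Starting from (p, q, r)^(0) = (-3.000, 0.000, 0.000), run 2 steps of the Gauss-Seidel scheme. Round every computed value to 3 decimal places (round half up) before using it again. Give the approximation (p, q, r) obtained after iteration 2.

Iteration 1:
  p = (-3 - (-4)·0.000 - (3)·0.000) / (11) = -0.273
  q = (6 - (2)·-0.273 - (4)·0.000) / (8) = 0.818
  r = (-10 - (-3)·-0.273 - (3)·0.818) / (9) = -1.475
Iteration 2:
  p = (-3 - (-4)·0.818 - (3)·-1.475) / (11) = 0.427
  q = (6 - (2)·0.427 - (4)·-1.475) / (8) = 1.381
  r = (-10 - (-3)·0.427 - (3)·1.381) / (9) = -1.429

(0.427, 1.381, -1.429)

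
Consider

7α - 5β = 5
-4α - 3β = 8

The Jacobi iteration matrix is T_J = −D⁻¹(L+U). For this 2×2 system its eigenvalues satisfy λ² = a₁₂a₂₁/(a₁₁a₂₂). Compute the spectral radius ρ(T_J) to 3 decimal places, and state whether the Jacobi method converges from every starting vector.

a₁₂a₂₁/(a₁₁a₂₂) = (-5)·(-4) / ((7)·(-3)) = -0.952381
ρ = √|-0.952381| = √0.952381 = 0.976
ρ < 1, so Jacobi converges

0.976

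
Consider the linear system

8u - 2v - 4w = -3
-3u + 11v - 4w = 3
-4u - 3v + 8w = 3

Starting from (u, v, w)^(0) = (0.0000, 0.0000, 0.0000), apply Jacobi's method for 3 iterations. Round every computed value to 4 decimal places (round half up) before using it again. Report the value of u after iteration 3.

Iteration 1:
  u = (-3 - (-2)·0.0000 - (-4)·0.0000) / (8) = -0.3750
  v = (3 - (-3)·0.0000 - (-4)·0.0000) / (11) = 0.2727
  w = (3 - (-4)·0.0000 - (-3)·0.0000) / (8) = 0.3750
Iteration 2:
  u = (-3 - (-2)·0.2727 - (-4)·0.3750) / (8) = -0.1193
  v = (3 - (-3)·-0.3750 - (-4)·0.3750) / (11) = 0.3068
  w = (3 - (-4)·-0.3750 - (-3)·0.2727) / (8) = 0.2898
Iteration 3:
  u = (-3 - (-2)·0.3068 - (-4)·0.2898) / (8) = -0.1534
  v = (3 - (-3)·-0.1193 - (-4)·0.2898) / (11) = 0.3456
  w = (3 - (-4)·-0.1193 - (-3)·0.3068) / (8) = 0.4304

-0.1534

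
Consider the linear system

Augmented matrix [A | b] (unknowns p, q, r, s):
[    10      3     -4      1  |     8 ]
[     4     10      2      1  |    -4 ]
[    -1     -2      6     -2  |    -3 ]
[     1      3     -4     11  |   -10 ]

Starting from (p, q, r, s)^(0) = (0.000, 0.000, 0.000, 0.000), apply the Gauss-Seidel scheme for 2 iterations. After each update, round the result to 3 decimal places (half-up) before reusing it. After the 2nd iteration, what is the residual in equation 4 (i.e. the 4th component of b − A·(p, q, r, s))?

Iteration 1:
  p = (8 - (3)·0.000 - (-4)·0.000 - (1)·0.000) / (10) = 0.800
  q = (-4 - (4)·0.800 - (2)·0.000 - (1)·0.000) / (10) = -0.720
  r = (-3 - (-1)·0.800 - (-2)·-0.720 - (-2)·0.000) / (6) = -0.607
  s = (-10 - (1)·0.800 - (3)·-0.720 - (-4)·-0.607) / (11) = -1.006
Iteration 2:
  p = (8 - (3)·-0.720 - (-4)·-0.607 - (1)·-1.006) / (10) = 0.874
  q = (-4 - (4)·0.874 - (2)·-0.607 - (1)·-1.006) / (10) = -0.528
  r = (-3 - (-1)·0.874 - (-2)·-0.528 - (-2)·-1.006) / (6) = -0.866
  s = (-10 - (1)·0.874 - (3)·-0.528 - (-4)·-0.866) / (11) = -1.159
Residual b − A·x = (-1.461, 0.675, -0.304, -0.005)

-0.005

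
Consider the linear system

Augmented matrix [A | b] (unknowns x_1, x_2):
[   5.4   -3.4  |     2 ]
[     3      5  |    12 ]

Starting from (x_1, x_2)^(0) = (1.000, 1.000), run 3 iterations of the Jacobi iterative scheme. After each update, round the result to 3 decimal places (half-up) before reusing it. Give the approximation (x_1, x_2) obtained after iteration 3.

(1.504, 1.498)

Iteration 1:
  x_1 = (2 - (-3.4)·1.000) / (5.4) = 1.000
  x_2 = (12 - (3)·1.000) / (5) = 1.800
Iteration 2:
  x_1 = (2 - (-3.4)·1.800) / (5.4) = 1.504
  x_2 = (12 - (3)·1.000) / (5) = 1.800
Iteration 3:
  x_1 = (2 - (-3.4)·1.800) / (5.4) = 1.504
  x_2 = (12 - (3)·1.504) / (5) = 1.498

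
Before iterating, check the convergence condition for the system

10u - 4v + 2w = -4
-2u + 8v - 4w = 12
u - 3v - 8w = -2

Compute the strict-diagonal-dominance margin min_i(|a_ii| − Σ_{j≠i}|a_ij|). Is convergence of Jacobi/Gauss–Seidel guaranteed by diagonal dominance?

2

row 1: |10| − (4+2) = 4
row 2: |8| − (2+4) = 2
row 3: |-8| − (1+3) = 4
minimum over rows = 2 → strictly diagonally dominant (convergence guaranteed)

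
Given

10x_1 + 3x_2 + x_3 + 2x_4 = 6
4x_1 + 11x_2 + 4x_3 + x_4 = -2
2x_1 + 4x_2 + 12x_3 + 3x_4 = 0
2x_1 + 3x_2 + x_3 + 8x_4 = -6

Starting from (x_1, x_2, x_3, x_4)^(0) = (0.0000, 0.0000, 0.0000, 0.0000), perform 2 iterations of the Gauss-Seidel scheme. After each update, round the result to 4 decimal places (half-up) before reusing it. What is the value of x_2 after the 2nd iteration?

-0.4408

Iteration 1:
  x_1 = (6 - (3)·0.0000 - (1)·0.0000 - (2)·0.0000) / (10) = 0.6000
  x_2 = (-2 - (4)·0.6000 - (4)·0.0000 - (1)·0.0000) / (11) = -0.4000
  x_3 = (0 - (2)·0.6000 - (4)·-0.4000 - (3)·0.0000) / (12) = 0.0333
  x_4 = (-6 - (2)·0.6000 - (3)·-0.4000 - (1)·0.0333) / (8) = -0.7542
Iteration 2:
  x_1 = (6 - (3)·-0.4000 - (1)·0.0333 - (2)·-0.7542) / (10) = 0.8675
  x_2 = (-2 - (4)·0.8675 - (4)·0.0333 - (1)·-0.7542) / (11) = -0.4408
  x_3 = (0 - (2)·0.8675 - (4)·-0.4408 - (3)·-0.7542) / (12) = 0.1909
  x_4 = (-6 - (2)·0.8675 - (3)·-0.4408 - (1)·0.1909) / (8) = -0.8254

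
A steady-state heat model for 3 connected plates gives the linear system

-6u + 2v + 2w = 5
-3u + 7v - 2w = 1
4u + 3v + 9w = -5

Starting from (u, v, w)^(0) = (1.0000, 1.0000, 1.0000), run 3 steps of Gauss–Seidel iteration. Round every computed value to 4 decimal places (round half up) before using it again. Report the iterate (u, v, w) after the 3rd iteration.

(-0.9765, -0.2782, -0.0288)

Iteration 1:
  u = (5 - (2)·1.0000 - (2)·1.0000) / (-6) = -0.1667
  v = (1 - (-3)·-0.1667 - (-2)·1.0000) / (7) = 0.3571
  w = (-5 - (4)·-0.1667 - (3)·0.3571) / (9) = -0.6005
Iteration 2:
  u = (5 - (2)·0.3571 - (2)·-0.6005) / (-6) = -0.9145
  v = (1 - (-3)·-0.9145 - (-2)·-0.6005) / (7) = -0.4206
  w = (-5 - (4)·-0.9145 - (3)·-0.4206) / (9) = -0.0089
Iteration 3:
  u = (5 - (2)·-0.4206 - (2)·-0.0089) / (-6) = -0.9765
  v = (1 - (-3)·-0.9765 - (-2)·-0.0089) / (7) = -0.2782
  w = (-5 - (4)·-0.9765 - (3)·-0.2782) / (9) = -0.0288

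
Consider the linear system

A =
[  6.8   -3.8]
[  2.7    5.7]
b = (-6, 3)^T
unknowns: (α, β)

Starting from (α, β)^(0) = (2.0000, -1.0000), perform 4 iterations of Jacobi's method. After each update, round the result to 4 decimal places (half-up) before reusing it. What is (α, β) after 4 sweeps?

Iteration 1:
  α = (-6 - (-3.8)·-1.0000) / (6.8) = -1.4412
  β = (3 - (2.7)·2.0000) / (5.7) = -0.4211
Iteration 2:
  α = (-6 - (-3.8)·-0.4211) / (6.8) = -1.1177
  β = (3 - (2.7)·-1.4412) / (5.7) = 1.2090
Iteration 3:
  α = (-6 - (-3.8)·1.2090) / (6.8) = -0.2067
  β = (3 - (2.7)·-1.1177) / (5.7) = 1.0558
Iteration 4:
  α = (-6 - (-3.8)·1.0558) / (6.8) = -0.2923
  β = (3 - (2.7)·-0.2067) / (5.7) = 0.6242

(-0.2923, 0.6242)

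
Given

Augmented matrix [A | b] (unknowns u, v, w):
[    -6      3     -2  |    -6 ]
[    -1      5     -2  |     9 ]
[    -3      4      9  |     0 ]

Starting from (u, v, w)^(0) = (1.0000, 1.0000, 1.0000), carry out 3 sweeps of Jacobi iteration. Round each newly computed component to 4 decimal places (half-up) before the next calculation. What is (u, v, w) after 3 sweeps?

(2.2204, 1.9763, -0.1383)

Iteration 1:
  u = (-6 - (3)·1.0000 - (-2)·1.0000) / (-6) = 1.1667
  v = (9 - (-1)·1.0000 - (-2)·1.0000) / (5) = 2.4000
  w = (0 - (-3)·1.0000 - (4)·1.0000) / (9) = -0.1111
Iteration 2:
  u = (-6 - (3)·2.4000 - (-2)·-0.1111) / (-6) = 2.2370
  v = (9 - (-1)·1.1667 - (-2)·-0.1111) / (5) = 1.9889
  w = (0 - (-3)·1.1667 - (4)·2.4000) / (9) = -0.6778
Iteration 3:
  u = (-6 - (3)·1.9889 - (-2)·-0.6778) / (-6) = 2.2204
  v = (9 - (-1)·2.2370 - (-2)·-0.6778) / (5) = 1.9763
  w = (0 - (-3)·2.2370 - (4)·1.9889) / (9) = -0.1383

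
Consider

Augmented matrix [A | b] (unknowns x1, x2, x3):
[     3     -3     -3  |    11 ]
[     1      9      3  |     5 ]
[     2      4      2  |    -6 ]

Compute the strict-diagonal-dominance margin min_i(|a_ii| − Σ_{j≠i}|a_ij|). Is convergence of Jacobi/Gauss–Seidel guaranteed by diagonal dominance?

-4

row 1: |3| − (3+3) = -3
row 2: |9| − (1+3) = 5
row 3: |2| − (2+4) = -4
minimum over rows = -4 → not strictly diagonally dominant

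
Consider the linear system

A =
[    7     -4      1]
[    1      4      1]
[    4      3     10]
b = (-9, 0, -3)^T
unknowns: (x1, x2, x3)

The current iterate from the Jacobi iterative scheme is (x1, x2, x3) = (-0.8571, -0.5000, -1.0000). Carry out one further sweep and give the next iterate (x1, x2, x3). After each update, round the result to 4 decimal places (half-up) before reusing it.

One sweep:
  x1 = (-9 - (-4)·-0.5000 - (1)·-1.0000) / (7) = -1.4286
  x2 = (0 - (1)·-0.8571 - (1)·-1.0000) / (4) = 0.4643
  x3 = (-3 - (4)·-0.8571 - (3)·-0.5000) / (10) = 0.1928

(-1.4286, 0.4643, 0.1928)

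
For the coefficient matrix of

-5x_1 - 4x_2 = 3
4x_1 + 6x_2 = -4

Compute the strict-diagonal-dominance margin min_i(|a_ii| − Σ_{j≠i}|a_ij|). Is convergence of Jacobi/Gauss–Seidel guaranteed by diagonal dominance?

row 1: |-5| − (4) = 1
row 2: |6| − (4) = 2
minimum over rows = 1 → strictly diagonally dominant (convergence guaranteed)

1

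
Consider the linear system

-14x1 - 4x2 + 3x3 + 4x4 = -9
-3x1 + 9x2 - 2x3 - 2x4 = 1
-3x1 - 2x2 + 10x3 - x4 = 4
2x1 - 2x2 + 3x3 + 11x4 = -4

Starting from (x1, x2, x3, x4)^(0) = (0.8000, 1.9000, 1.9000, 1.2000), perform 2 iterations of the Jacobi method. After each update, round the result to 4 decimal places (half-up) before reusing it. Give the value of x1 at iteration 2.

Iteration 1:
  x1 = (-9 - (-4)·1.9000 - (3)·1.9000 - (4)·1.2000) / (-14) = 0.8500
  x2 = (1 - (-3)·0.8000 - (-2)·1.9000 - (-2)·1.2000) / (9) = 1.0667
  x3 = (4 - (-3)·0.8000 - (-2)·1.9000 - (-1)·1.2000) / (10) = 1.1400
  x4 = (-4 - (2)·0.8000 - (-2)·1.9000 - (3)·1.9000) / (11) = -0.6818
Iteration 2:
  x1 = (-9 - (-4)·1.0667 - (3)·1.1400 - (4)·-0.6818) / (-14) = 0.3876
  x2 = (1 - (-3)·0.8500 - (-2)·1.1400 - (-2)·-0.6818) / (9) = 0.4963
  x3 = (4 - (-3)·0.8500 - (-2)·1.0667 - (-1)·-0.6818) / (10) = 0.8002
  x4 = (-4 - (2)·0.8500 - (-2)·1.0667 - (3)·1.1400) / (11) = -0.6351

0.3876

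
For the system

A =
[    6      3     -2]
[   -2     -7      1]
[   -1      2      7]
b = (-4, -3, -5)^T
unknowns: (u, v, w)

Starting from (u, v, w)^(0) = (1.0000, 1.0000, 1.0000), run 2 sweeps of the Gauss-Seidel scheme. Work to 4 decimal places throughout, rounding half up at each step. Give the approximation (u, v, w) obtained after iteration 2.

(-1.4263, 0.6840, -1.1135)

Iteration 1:
  u = (-4 - (3)·1.0000 - (-2)·1.0000) / (6) = -0.8333
  v = (-3 - (-2)·-0.8333 - (1)·1.0000) / (-7) = 0.8095
  w = (-5 - (-1)·-0.8333 - (2)·0.8095) / (7) = -1.0646
Iteration 2:
  u = (-4 - (3)·0.8095 - (-2)·-1.0646) / (6) = -1.4263
  v = (-3 - (-2)·-1.4263 - (1)·-1.0646) / (-7) = 0.6840
  w = (-5 - (-1)·-1.4263 - (2)·0.6840) / (7) = -1.1135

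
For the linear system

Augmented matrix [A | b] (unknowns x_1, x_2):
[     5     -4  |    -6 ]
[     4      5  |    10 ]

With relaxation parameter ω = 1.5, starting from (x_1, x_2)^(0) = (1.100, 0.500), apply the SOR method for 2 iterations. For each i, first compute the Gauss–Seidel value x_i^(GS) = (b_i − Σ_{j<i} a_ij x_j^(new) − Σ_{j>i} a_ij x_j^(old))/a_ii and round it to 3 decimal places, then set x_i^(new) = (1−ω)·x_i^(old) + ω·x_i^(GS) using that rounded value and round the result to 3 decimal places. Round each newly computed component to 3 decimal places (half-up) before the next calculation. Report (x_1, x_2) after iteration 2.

Iteration 1:
  x_1: GS value = (-6 - (-4)·0.500) / (5) = -0.800;  x_1 ← (1−ω)·1.100 + ω·-0.800 = -1.750
  x_2: GS value = (10 - (4)·-1.750) / (5) = 3.400;  x_2 ← (1−ω)·0.500 + ω·3.400 = 4.850
Iteration 2:
  x_1: GS value = (-6 - (-4)·4.850) / (5) = 2.680;  x_1 ← (1−ω)·-1.750 + ω·2.680 = 4.895
  x_2: GS value = (10 - (4)·4.895) / (5) = -1.916;  x_2 ← (1−ω)·4.850 + ω·-1.916 = -5.299

(4.895, -5.299)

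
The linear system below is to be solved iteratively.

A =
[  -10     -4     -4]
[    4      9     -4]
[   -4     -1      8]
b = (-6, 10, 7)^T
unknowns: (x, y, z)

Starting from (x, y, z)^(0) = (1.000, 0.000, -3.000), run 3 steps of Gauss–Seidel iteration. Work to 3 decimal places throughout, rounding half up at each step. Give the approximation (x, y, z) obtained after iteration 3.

(-0.580, 1.929, 0.826)

Iteration 1:
  x = (-6 - (-4)·0.000 - (-4)·-3.000) / (-10) = 1.800
  y = (10 - (4)·1.800 - (-4)·-3.000) / (9) = -1.022
  z = (7 - (-4)·1.800 - (-1)·-1.022) / (8) = 1.647
Iteration 2:
  x = (-6 - (-4)·-1.022 - (-4)·1.647) / (-10) = 0.350
  y = (10 - (4)·0.350 - (-4)·1.647) / (9) = 1.688
  z = (7 - (-4)·0.350 - (-1)·1.688) / (8) = 1.261
Iteration 3:
  x = (-6 - (-4)·1.688 - (-4)·1.261) / (-10) = -0.580
  y = (10 - (4)·-0.580 - (-4)·1.261) / (9) = 1.929
  z = (7 - (-4)·-0.580 - (-1)·1.929) / (8) = 0.826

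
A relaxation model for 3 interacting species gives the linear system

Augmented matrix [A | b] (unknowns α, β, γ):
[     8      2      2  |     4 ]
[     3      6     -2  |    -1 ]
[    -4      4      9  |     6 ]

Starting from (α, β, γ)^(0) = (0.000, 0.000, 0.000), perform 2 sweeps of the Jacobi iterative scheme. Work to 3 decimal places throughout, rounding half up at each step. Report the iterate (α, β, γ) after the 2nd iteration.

Iteration 1:
  α = (4 - (2)·0.000 - (2)·0.000) / (8) = 0.500
  β = (-1 - (3)·0.000 - (-2)·0.000) / (6) = -0.167
  γ = (6 - (-4)·0.000 - (4)·0.000) / (9) = 0.667
Iteration 2:
  α = (4 - (2)·-0.167 - (2)·0.667) / (8) = 0.375
  β = (-1 - (3)·0.500 - (-2)·0.667) / (6) = -0.194
  γ = (6 - (-4)·0.500 - (4)·-0.167) / (9) = 0.963

(0.375, -0.194, 0.963)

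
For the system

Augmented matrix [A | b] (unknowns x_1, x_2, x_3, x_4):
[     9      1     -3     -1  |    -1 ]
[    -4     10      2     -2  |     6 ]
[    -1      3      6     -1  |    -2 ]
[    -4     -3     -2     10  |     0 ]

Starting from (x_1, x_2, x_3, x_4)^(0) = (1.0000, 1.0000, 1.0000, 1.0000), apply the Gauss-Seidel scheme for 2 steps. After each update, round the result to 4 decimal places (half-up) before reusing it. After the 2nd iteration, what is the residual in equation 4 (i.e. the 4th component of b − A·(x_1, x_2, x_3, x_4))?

Iteration 1:
  x_1 = (-1 - (1)·1.0000 - (-3)·1.0000 - (-1)·1.0000) / (9) = 0.2222
  x_2 = (6 - (-4)·0.2222 - (2)·1.0000 - (-2)·1.0000) / (10) = 0.6889
  x_3 = (-2 - (-1)·0.2222 - (3)·0.6889 - (-1)·1.0000) / (6) = -0.4741
  x_4 = (0 - (-4)·0.2222 - (-3)·0.6889 - (-2)·-0.4741) / (10) = 0.2007
Iteration 2:
  x_1 = (-1 - (1)·0.6889 - (-3)·-0.4741 - (-1)·0.2007) / (9) = -0.3234
  x_2 = (6 - (-4)·-0.3234 - (2)·-0.4741 - (-2)·0.2007) / (10) = 0.6056
  x_3 = (-2 - (-1)·-0.3234 - (3)·0.6056 - (-1)·0.2007) / (6) = -0.6566
  x_4 = (0 - (-4)·-0.3234 - (-3)·0.6056 - (-2)·-0.6566) / (10) = -0.0790
Residual b − A·x = (-0.7438, -0.1944, -0.2796, 0.0000)

0.0000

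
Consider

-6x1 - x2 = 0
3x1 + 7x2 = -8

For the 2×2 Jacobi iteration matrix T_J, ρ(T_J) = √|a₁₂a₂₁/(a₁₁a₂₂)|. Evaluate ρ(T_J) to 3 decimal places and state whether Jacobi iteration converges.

a₁₂a₂₁/(a₁₁a₂₂) = (-1)·(3) / ((-6)·(7)) = 0.071429
ρ = √|0.071429| = √0.071429 = 0.267
ρ < 1, so Jacobi converges

0.267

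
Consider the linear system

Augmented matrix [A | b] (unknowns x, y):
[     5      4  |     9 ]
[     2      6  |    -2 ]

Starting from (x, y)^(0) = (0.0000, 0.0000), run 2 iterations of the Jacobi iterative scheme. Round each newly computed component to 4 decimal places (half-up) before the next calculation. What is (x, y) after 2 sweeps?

Iteration 1:
  x = (9 - (4)·0.0000) / (5) = 1.8000
  y = (-2 - (2)·0.0000) / (6) = -0.3333
Iteration 2:
  x = (9 - (4)·-0.3333) / (5) = 2.0666
  y = (-2 - (2)·1.8000) / (6) = -0.9333

(2.0666, -0.9333)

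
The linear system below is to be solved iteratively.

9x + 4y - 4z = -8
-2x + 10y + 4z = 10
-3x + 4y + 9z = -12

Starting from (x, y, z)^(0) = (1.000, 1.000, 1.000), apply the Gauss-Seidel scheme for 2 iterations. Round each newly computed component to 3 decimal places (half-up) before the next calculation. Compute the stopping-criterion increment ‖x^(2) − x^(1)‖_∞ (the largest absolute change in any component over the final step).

Iteration 1:
  x = (-8 - (4)·1.000 - (-4)·1.000) / (9) = -0.889
  y = (10 - (-2)·-0.889 - (4)·1.000) / (10) = 0.422
  z = (-12 - (-3)·-0.889 - (4)·0.422) / (9) = -1.817
Iteration 2:
  x = (-8 - (4)·0.422 - (-4)·-1.817) / (9) = -1.884
  y = (10 - (-2)·-1.884 - (4)·-1.817) / (10) = 1.350
  z = (-12 - (-3)·-1.884 - (4)·1.350) / (9) = -2.561
Change: (-0.995, 0.928, -0.744) → max |·| = 0.995

0.995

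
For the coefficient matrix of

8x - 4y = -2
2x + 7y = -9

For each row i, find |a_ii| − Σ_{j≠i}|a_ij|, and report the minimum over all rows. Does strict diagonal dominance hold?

row 1: |8| − (4) = 4
row 2: |7| − (2) = 5
minimum over rows = 4 → strictly diagonally dominant (convergence guaranteed)

4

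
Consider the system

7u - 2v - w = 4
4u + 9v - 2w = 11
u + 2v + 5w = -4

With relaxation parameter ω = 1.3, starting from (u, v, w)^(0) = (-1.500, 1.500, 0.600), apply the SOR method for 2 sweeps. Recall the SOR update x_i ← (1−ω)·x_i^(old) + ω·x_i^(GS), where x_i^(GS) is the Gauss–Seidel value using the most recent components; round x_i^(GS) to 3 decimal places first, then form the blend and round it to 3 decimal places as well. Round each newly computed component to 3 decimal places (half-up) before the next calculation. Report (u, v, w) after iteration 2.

(-0.067, 1.029, -1.009)

Iteration 1:
  u: GS value = (4 - (-2)·1.500 - (-1)·0.600) / (7) = 1.086;  u ← (1−ω)·-1.500 + ω·1.086 = 1.862
  v: GS value = (11 - (4)·1.862 - (-2)·0.600) / (9) = 0.528;  v ← (1−ω)·1.500 + ω·0.528 = 0.236
  w: GS value = (-4 - (1)·1.862 - (2)·0.236) / (5) = -1.267;  w ← (1−ω)·0.600 + ω·-1.267 = -1.827
Iteration 2:
  u: GS value = (4 - (-2)·0.236 - (-1)·-1.827) / (7) = 0.378;  u ← (1−ω)·1.862 + ω·0.378 = -0.067
  v: GS value = (11 - (4)·-0.067 - (-2)·-1.827) / (9) = 0.846;  v ← (1−ω)·0.236 + ω·0.846 = 1.029
  w: GS value = (-4 - (1)·-0.067 - (2)·1.029) / (5) = -1.198;  w ← (1−ω)·-1.827 + ω·-1.198 = -1.009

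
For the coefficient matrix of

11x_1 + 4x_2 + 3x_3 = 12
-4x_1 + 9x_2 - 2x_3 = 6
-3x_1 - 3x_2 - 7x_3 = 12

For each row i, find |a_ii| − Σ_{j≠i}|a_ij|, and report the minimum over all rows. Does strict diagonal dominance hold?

row 1: |11| − (4+3) = 4
row 2: |9| − (4+2) = 3
row 3: |-7| − (3+3) = 1
minimum over rows = 1 → strictly diagonally dominant (convergence guaranteed)

1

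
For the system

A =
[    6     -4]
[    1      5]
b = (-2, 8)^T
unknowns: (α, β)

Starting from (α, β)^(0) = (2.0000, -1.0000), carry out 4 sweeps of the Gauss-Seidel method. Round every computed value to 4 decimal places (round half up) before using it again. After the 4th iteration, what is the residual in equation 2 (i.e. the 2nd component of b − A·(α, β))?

0.0001

Iteration 1:
  α = (-2 - (-4)·-1.0000) / (6) = -1.0000
  β = (8 - (1)·-1.0000) / (5) = 1.8000
Iteration 2:
  α = (-2 - (-4)·1.8000) / (6) = 0.8667
  β = (8 - (1)·0.8667) / (5) = 1.4267
Iteration 3:
  α = (-2 - (-4)·1.4267) / (6) = 0.6178
  β = (8 - (1)·0.6178) / (5) = 1.4764
Iteration 4:
  α = (-2 - (-4)·1.4764) / (6) = 0.6509
  β = (8 - (1)·0.6509) / (5) = 1.4698
Residual b − A·x = (-0.0262, 0.0001)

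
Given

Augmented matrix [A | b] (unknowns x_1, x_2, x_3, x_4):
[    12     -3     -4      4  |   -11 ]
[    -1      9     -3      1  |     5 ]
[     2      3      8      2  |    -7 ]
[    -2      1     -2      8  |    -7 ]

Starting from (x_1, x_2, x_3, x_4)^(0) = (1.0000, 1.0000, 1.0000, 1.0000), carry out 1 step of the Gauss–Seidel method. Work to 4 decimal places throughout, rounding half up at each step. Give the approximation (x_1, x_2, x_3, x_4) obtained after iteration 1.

(-0.6667, 0.7037, -1.2222, -1.4352)

Iteration 1:
  x_1 = (-11 - (-3)·1.0000 - (-4)·1.0000 - (4)·1.0000) / (12) = -0.6667
  x_2 = (5 - (-1)·-0.6667 - (-3)·1.0000 - (1)·1.0000) / (9) = 0.7037
  x_3 = (-7 - (2)·-0.6667 - (3)·0.7037 - (2)·1.0000) / (8) = -1.2222
  x_4 = (-7 - (-2)·-0.6667 - (1)·0.7037 - (-2)·-1.2222) / (8) = -1.4352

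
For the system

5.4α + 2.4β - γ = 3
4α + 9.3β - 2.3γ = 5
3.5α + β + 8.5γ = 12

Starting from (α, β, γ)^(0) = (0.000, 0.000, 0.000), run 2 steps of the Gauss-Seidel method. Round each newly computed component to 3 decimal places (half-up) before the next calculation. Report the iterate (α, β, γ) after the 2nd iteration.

(0.636, 0.548, 1.085)

Iteration 1:
  α = (3 - (2.4)·0.000 - (-1)·0.000) / (5.4) = 0.556
  β = (5 - (4)·0.556 - (-2.3)·0.000) / (9.3) = 0.298
  γ = (12 - (3.5)·0.556 - (1)·0.298) / (8.5) = 1.148
Iteration 2:
  α = (3 - (2.4)·0.298 - (-1)·1.148) / (5.4) = 0.636
  β = (5 - (4)·0.636 - (-2.3)·1.148) / (9.3) = 0.548
  γ = (12 - (3.5)·0.636 - (1)·0.548) / (8.5) = 1.085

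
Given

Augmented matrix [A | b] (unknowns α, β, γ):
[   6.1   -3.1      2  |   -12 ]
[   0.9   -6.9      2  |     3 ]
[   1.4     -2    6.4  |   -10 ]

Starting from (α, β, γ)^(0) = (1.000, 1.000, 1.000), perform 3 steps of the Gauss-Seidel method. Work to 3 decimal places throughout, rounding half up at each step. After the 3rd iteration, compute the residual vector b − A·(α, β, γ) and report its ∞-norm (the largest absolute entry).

Iteration 1:
  α = (-12 - (-3.1)·1.000 - (2)·1.000) / (6.1) = -1.787
  β = (3 - (0.9)·-1.787 - (2)·1.000) / (-6.9) = -0.378
  γ = (-10 - (1.4)·-1.787 - (-2)·-0.378) / (6.4) = -1.290
Iteration 2:
  α = (-12 - (-3.1)·-0.378 - (2)·-1.290) / (6.1) = -1.736
  β = (3 - (0.9)·-1.736 - (2)·-1.290) / (-6.9) = -1.035
  γ = (-10 - (1.4)·-1.736 - (-2)·-1.035) / (6.4) = -1.506
Iteration 3:
  α = (-12 - (-3.1)·-1.035 - (2)·-1.506) / (6.1) = -1.999
  β = (3 - (0.9)·-1.999 - (2)·-1.506) / (-6.9) = -1.132
  γ = (-10 - (1.4)·-1.999 - (-2)·-1.132) / (6.4) = -1.479
Residual b − A·x = (-0.357, -0.054, 0.000); ∞-norm = 0.357

0.357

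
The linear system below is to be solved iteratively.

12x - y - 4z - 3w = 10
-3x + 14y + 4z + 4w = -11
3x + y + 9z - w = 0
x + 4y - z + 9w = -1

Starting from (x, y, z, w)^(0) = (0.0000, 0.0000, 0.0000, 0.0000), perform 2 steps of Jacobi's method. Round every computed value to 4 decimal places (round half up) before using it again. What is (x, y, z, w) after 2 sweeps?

Iteration 1:
  x = (10 - (-1)·0.0000 - (-4)·0.0000 - (-3)·0.0000) / (12) = 0.8333
  y = (-11 - (-3)·0.0000 - (4)·0.0000 - (4)·0.0000) / (14) = -0.7857
  z = (0 - (3)·0.0000 - (1)·0.0000 - (-1)·0.0000) / (9) = 0.0000
  w = (-1 - (1)·0.0000 - (4)·0.0000 - (-1)·0.0000) / (9) = -0.1111
Iteration 2:
  x = (10 - (-1)·-0.7857 - (-4)·0.0000 - (-3)·-0.1111) / (12) = 0.7401
  y = (-11 - (-3)·0.8333 - (4)·0.0000 - (4)·-0.1111) / (14) = -0.5754
  z = (0 - (3)·0.8333 - (1)·-0.7857 - (-1)·-0.1111) / (9) = -0.2028
  w = (-1 - (1)·0.8333 - (4)·-0.7857 - (-1)·0.0000) / (9) = 0.1455

(0.7401, -0.5754, -0.2028, 0.1455)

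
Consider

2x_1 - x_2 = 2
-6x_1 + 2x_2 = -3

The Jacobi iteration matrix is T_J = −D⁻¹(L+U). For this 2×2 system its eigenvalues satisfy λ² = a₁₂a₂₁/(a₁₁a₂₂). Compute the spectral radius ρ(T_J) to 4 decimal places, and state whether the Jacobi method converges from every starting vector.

1.2247

a₁₂a₂₁/(a₁₁a₂₂) = (-1)·(-6) / ((2)·(2)) = 1.500000
ρ = √|1.500000| = √1.500000 = 1.2247
ρ > 1, so Jacobi diverges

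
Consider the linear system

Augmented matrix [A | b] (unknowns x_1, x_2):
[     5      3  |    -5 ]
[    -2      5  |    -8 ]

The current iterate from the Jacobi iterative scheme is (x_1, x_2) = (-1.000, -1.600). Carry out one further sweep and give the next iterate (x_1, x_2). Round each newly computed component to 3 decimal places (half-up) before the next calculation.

(-0.040, -2.000)

One sweep:
  x_1 = (-5 - (3)·-1.600) / (5) = -0.040
  x_2 = (-8 - (-2)·-1.000) / (5) = -2.000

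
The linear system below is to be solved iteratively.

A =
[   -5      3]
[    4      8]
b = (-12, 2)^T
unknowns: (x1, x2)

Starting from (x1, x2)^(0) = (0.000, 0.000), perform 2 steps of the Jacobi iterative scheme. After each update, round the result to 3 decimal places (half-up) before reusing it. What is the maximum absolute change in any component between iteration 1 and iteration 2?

1.200

Iteration 1:
  x1 = (-12 - (3)·0.000) / (-5) = 2.400
  x2 = (2 - (4)·0.000) / (8) = 0.250
Iteration 2:
  x1 = (-12 - (3)·0.250) / (-5) = 2.550
  x2 = (2 - (4)·2.400) / (8) = -0.950
Change: (0.150, -1.200) → max |·| = 1.200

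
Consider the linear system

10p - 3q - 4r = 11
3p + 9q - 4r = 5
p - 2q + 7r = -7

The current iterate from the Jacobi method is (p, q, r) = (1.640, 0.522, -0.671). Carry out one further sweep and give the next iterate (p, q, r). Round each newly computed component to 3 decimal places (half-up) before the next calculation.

(0.988, -0.289, -1.085)

One sweep:
  p = (11 - (-3)·0.522 - (-4)·-0.671) / (10) = 0.988
  q = (5 - (3)·1.640 - (-4)·-0.671) / (9) = -0.289
  r = (-7 - (1)·1.640 - (-2)·0.522) / (7) = -1.085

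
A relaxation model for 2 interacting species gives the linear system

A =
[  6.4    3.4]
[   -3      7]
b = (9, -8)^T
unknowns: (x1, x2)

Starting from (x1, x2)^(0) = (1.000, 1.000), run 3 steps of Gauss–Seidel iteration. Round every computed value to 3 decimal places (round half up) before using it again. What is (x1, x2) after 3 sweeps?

Iteration 1:
  x1 = (9 - (3.4)·1.000) / (6.4) = 0.875
  x2 = (-8 - (-3)·0.875) / (7) = -0.768
Iteration 2:
  x1 = (9 - (3.4)·-0.768) / (6.4) = 1.814
  x2 = (-8 - (-3)·1.814) / (7) = -0.365
Iteration 3:
  x1 = (9 - (3.4)·-0.365) / (6.4) = 1.600
  x2 = (-8 - (-3)·1.600) / (7) = -0.457

(1.600, -0.457)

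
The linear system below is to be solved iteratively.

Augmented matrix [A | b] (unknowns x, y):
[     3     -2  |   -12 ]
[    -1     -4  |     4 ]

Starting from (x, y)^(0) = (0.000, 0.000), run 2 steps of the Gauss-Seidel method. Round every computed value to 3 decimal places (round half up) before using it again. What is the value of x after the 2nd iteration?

Iteration 1:
  x = (-12 - (-2)·0.000) / (3) = -4.000
  y = (4 - (-1)·-4.000) / (-4) = 0.000
Iteration 2:
  x = (-12 - (-2)·0.000) / (3) = -4.000
  y = (4 - (-1)·-4.000) / (-4) = 0.000

-4.000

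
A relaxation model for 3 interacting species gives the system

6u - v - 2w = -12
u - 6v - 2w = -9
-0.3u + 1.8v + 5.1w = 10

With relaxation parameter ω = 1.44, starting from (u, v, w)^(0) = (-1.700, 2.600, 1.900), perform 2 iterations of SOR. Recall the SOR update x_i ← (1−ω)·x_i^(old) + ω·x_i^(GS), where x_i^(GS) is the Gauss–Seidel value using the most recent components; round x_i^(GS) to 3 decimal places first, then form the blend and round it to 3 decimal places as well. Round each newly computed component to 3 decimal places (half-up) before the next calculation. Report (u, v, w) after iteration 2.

Iteration 1:
  u: GS value = (-12 - (-1)·2.600 - (-2)·1.900) / (6) = -0.933;  u ← (1−ω)·-1.700 + ω·-0.933 = -0.596
  v: GS value = (-9 - (1)·-0.596 - (-2)·1.900) / (-6) = 0.767;  v ← (1−ω)·2.600 + ω·0.767 = -0.040
  w: GS value = (10 - (-0.3)·-0.596 - (1.8)·-0.040) / (5.1) = 1.940;  w ← (1−ω)·1.900 + ω·1.940 = 1.958
Iteration 2:
  u: GS value = (-12 - (-1)·-0.040 - (-2)·1.958) / (6) = -1.354;  u ← (1−ω)·-0.596 + ω·-1.354 = -1.688
  v: GS value = (-9 - (1)·-1.688 - (-2)·1.958) / (-6) = 0.566;  v ← (1−ω)·-0.040 + ω·0.566 = 0.833
  w: GS value = (10 - (-0.3)·-1.688 - (1.8)·0.833) / (5.1) = 1.567;  w ← (1−ω)·1.958 + ω·1.567 = 1.395

(-1.688, 0.833, 1.395)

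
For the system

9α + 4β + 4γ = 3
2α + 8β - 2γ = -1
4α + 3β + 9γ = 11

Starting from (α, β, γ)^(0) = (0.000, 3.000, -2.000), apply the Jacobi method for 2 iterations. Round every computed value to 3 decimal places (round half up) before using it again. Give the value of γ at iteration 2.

Iteration 1:
  α = (3 - (4)·3.000 - (4)·-2.000) / (9) = -0.111
  β = (-1 - (2)·0.000 - (-2)·-2.000) / (8) = -0.625
  γ = (11 - (4)·0.000 - (3)·3.000) / (9) = 0.222
Iteration 2:
  α = (3 - (4)·-0.625 - (4)·0.222) / (9) = 0.512
  β = (-1 - (2)·-0.111 - (-2)·0.222) / (8) = -0.042
  γ = (11 - (4)·-0.111 - (3)·-0.625) / (9) = 1.480

1.480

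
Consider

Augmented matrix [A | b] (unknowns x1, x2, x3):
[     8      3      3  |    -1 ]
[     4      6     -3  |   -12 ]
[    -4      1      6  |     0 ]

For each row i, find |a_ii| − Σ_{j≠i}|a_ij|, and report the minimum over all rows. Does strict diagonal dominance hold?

row 1: |8| − (3+3) = 2
row 2: |6| − (4+3) = -1
row 3: |6| − (4+1) = 1
minimum over rows = -1 → not strictly diagonally dominant

-1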